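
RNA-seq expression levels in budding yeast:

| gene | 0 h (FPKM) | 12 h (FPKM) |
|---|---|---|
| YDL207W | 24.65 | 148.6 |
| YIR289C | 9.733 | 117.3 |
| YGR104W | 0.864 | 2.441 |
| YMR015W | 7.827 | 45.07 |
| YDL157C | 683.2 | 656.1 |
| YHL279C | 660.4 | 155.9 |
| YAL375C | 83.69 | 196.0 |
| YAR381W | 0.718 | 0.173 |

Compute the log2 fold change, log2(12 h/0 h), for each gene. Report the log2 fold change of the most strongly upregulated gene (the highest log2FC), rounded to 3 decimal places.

log2(148.6/24.65) = 2.592  (YDL207W)
log2(117.3/9.733) = 3.591  (YIR289C)
log2(2.441/0.864) = 1.498  (YGR104W)
log2(45.07/7.827) = 2.526  (YMR015W)
log2(656.1/683.2) = -0.058  (YDL157C)
log2(155.9/660.4) = -2.083  (YHL279C)
log2(196.0/83.69) = 1.228  (YAL375C)
log2(0.173/0.718) = -2.053  (YAR381W)
YIR289C is most strongly upregulated.

3.591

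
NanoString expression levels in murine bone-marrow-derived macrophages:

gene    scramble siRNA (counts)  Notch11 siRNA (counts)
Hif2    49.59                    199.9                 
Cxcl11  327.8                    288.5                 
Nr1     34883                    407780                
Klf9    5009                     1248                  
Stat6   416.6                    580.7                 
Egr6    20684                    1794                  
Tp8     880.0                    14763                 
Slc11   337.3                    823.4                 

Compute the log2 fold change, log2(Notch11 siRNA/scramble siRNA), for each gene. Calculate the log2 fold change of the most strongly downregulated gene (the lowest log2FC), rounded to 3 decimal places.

log2(199.9/49.59) = 2.011  (Hif2)
log2(288.5/327.8) = -0.184  (Cxcl11)
log2(407780/34883) = 3.547  (Nr1)
log2(1248/5009) = -2.005  (Klf9)
log2(580.7/416.6) = 0.479  (Stat6)
log2(1794/20684) = -3.527  (Egr6)
log2(14763/880.0) = 4.068  (Tp8)
log2(823.4/337.3) = 1.288  (Slc11)
Egr6 is most strongly downregulated.

-3.527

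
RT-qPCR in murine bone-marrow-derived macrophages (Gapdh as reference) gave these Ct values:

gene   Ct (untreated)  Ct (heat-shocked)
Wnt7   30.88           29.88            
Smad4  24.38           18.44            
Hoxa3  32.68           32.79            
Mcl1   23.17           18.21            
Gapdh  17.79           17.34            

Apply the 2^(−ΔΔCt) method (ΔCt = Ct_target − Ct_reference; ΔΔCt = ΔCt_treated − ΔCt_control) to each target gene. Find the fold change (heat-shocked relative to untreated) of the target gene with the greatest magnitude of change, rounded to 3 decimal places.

44.942

Wnt7: ΔΔCt = (29.88−17.34) − (30.88−17.79) = 12.54 − 13.09 = -0.55; fold change = 2^0.55 = 1.464
Smad4: ΔΔCt = (18.44−17.34) − (24.38−17.79) = 1.10 − 6.59 = -5.49; fold change = 2^5.49 = 44.942
Hoxa3: ΔΔCt = (32.79−17.34) − (32.68−17.79) = 15.45 − 14.89 = 0.56; fold change = 2^-0.56 = 0.678
Mcl1: ΔΔCt = (18.21−17.34) − (23.17−17.79) = 0.87 − 5.38 = -4.51; fold change = 2^4.51 = 22.785
Smad4 has the largest |ΔΔCt| = 5.49.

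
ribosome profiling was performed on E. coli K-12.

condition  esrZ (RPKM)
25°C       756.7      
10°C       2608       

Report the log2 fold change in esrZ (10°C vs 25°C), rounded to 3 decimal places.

Fold change = 2608 / 756.7 = 3.4465
log2(3.4465) = 1.7852

1.785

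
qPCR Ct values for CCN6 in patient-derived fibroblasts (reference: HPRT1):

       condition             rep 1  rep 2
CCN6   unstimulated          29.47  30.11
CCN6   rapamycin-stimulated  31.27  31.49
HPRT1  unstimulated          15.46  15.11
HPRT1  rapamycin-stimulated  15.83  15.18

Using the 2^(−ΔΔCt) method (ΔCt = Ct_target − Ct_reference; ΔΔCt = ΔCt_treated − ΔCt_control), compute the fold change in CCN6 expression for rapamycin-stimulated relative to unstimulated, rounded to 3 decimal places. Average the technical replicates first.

0.387

Mean Ct: CCN6 unstimulated 29.790; CCN6 rapamycin-stimulated 31.380; HPRT1 unstimulated 15.285; HPRT1 rapamycin-stimulated 15.505
ΔCt(unstimulated) = 29.790 − 15.285 = 14.505
ΔCt(rapamycin-stimulated) = 31.380 − 15.505 = 15.875
ΔΔCt = 15.875 − 14.505 = 1.370
Fold change = 2^(−1.370) = 0.3869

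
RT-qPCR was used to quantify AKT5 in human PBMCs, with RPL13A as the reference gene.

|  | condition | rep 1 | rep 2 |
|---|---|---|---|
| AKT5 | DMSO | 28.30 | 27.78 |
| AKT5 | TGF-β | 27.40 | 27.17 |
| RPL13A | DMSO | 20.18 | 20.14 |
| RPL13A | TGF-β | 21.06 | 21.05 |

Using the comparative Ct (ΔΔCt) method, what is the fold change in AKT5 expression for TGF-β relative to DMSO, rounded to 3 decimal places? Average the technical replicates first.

Mean Ct: AKT5 DMSO 28.040; AKT5 TGF-β 27.285; RPL13A DMSO 20.160; RPL13A TGF-β 21.055
ΔCt(DMSO) = 28.040 − 20.160 = 7.880
ΔCt(TGF-β) = 27.285 − 21.055 = 6.230
ΔΔCt = 6.230 − 7.880 = -1.650
Fold change = 2^(−(-1.650)) = 2^1.650 = 3.1383

3.138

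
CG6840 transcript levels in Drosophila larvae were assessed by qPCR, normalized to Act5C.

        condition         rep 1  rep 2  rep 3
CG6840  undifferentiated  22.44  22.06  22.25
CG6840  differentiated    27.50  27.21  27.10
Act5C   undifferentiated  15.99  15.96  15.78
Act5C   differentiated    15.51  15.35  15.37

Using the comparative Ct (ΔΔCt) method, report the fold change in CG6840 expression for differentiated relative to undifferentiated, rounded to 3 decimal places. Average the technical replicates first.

Mean Ct: CG6840 undifferentiated 22.250; CG6840 differentiated 27.270; Act5C undifferentiated 15.910; Act5C differentiated 15.410
ΔCt(undifferentiated) = 22.250 − 15.910 = 6.340
ΔCt(differentiated) = 27.270 − 15.410 = 11.860
ΔΔCt = 11.860 − 6.340 = 5.520
Fold change = 2^(−5.520) = 0.0218

0.022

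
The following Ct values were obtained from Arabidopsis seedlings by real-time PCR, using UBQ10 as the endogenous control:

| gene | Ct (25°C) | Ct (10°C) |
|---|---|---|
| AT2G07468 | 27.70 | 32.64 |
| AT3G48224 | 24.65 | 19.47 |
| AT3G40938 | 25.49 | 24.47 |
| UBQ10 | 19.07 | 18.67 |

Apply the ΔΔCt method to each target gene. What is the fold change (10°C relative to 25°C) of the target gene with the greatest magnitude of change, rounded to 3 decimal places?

AT2G07468: ΔΔCt = (32.64−18.67) − (27.70−19.07) = 13.97 − 8.63 = 5.34; fold change = 2^-5.34 = 0.025
AT3G48224: ΔΔCt = (19.47−18.67) − (24.65−19.07) = 0.80 − 5.58 = -4.78; fold change = 2^4.78 = 27.474
AT3G40938: ΔΔCt = (24.47−18.67) − (25.49−19.07) = 5.80 − 6.42 = -0.62; fold change = 2^0.62 = 1.537
AT2G07468 has the largest |ΔΔCt| = 5.34.

0.025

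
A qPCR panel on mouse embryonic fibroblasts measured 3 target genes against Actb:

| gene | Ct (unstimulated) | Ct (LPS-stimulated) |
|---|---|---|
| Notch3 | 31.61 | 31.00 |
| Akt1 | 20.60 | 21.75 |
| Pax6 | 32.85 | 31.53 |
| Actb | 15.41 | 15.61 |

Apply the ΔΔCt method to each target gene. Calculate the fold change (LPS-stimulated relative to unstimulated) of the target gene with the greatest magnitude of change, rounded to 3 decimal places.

2.868

Notch3: ΔΔCt = (31.00−15.61) − (31.61−15.41) = 15.39 − 16.20 = -0.81; fold change = 2^0.81 = 1.753
Akt1: ΔΔCt = (21.75−15.61) − (20.60−15.41) = 6.14 − 5.19 = 0.95; fold change = 2^-0.95 = 0.518
Pax6: ΔΔCt = (31.53−15.61) − (32.85−15.41) = 15.92 − 17.44 = -1.52; fold change = 2^1.52 = 2.868
Pax6 has the largest |ΔΔCt| = 1.52.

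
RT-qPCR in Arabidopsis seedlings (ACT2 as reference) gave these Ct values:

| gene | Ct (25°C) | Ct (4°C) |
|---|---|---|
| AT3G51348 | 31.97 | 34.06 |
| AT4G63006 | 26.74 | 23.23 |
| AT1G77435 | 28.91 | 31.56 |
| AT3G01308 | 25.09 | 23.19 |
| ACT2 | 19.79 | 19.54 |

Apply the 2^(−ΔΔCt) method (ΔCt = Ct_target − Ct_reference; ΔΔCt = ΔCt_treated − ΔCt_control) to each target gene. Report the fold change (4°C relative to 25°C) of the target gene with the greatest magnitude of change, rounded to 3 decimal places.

AT3G51348: ΔΔCt = (34.06−19.54) − (31.97−19.79) = 14.52 − 12.18 = 2.34; fold change = 2^-2.34 = 0.198
AT4G63006: ΔΔCt = (23.23−19.54) − (26.74−19.79) = 3.69 − 6.95 = -3.26; fold change = 2^3.26 = 9.580
AT1G77435: ΔΔCt = (31.56−19.54) − (28.91−19.79) = 12.02 − 9.12 = 2.90; fold change = 2^-2.90 = 0.134
AT3G01308: ΔΔCt = (23.19−19.54) − (25.09−19.79) = 3.65 − 5.30 = -1.65; fold change = 2^1.65 = 3.138
AT4G63006 has the largest |ΔΔCt| = 3.26.

9.580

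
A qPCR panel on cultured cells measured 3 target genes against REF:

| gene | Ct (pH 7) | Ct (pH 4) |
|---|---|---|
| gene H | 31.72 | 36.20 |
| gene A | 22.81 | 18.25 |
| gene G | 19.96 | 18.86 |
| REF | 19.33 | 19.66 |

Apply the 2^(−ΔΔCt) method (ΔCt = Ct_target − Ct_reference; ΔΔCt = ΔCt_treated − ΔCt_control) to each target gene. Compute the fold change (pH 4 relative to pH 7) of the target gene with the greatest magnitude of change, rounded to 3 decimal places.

gene H: ΔΔCt = (36.20−19.66) − (31.72−19.33) = 16.54 − 12.39 = 4.15; fold change = 2^-4.15 = 0.056
gene A: ΔΔCt = (18.25−19.66) − (22.81−19.33) = -1.41 − 3.48 = -4.89; fold change = 2^4.89 = 29.651
gene G: ΔΔCt = (18.86−19.66) − (19.96−19.33) = -0.80 − 0.63 = -1.43; fold change = 2^1.43 = 2.694
gene A has the largest |ΔΔCt| = 4.89.

29.651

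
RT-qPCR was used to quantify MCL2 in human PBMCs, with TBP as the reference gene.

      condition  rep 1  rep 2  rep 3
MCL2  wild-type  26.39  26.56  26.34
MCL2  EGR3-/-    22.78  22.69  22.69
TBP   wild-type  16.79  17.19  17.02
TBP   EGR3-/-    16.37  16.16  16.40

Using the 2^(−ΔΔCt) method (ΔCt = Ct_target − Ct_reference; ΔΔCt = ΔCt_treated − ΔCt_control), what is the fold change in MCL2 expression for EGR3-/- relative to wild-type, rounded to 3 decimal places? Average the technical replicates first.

Mean Ct: MCL2 wild-type 26.430; MCL2 EGR3-/- 22.720; TBP wild-type 17.000; TBP EGR3-/- 16.310
ΔCt(wild-type) = 26.430 − 17.000 = 9.430
ΔCt(EGR3-/-) = 22.720 − 16.310 = 6.410
ΔΔCt = 6.410 − 9.430 = -3.020
Fold change = 2^(−(-3.020)) = 2^3.020 = 8.1117

8.112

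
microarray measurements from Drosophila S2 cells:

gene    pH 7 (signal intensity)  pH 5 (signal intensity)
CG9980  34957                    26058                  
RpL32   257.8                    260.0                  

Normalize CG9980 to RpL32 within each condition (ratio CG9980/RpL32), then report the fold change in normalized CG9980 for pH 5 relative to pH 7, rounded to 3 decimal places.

0.739

CG9980/RpL32 (pH 7) = 34957 / 257.8 = 135.6
CG9980/RpL32 (pH 5) = 26058 / 260.0 = 100.22
Fold change = 100.22 / 135.6 = 0.7391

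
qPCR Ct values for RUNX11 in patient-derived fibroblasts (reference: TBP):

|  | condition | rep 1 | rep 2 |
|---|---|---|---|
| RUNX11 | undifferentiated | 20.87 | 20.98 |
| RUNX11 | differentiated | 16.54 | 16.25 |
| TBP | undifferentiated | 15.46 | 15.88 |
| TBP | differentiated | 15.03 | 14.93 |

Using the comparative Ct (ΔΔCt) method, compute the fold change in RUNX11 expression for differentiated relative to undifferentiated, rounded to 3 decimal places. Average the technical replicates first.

Mean Ct: RUNX11 undifferentiated 20.925; RUNX11 differentiated 16.395; TBP undifferentiated 15.670; TBP differentiated 14.980
ΔCt(undifferentiated) = 20.925 − 15.670 = 5.255
ΔCt(differentiated) = 16.395 − 14.980 = 1.415
ΔΔCt = 1.415 − 5.255 = -3.840
Fold change = 2^(−(-3.840)) = 2^3.840 = 14.3204

14.320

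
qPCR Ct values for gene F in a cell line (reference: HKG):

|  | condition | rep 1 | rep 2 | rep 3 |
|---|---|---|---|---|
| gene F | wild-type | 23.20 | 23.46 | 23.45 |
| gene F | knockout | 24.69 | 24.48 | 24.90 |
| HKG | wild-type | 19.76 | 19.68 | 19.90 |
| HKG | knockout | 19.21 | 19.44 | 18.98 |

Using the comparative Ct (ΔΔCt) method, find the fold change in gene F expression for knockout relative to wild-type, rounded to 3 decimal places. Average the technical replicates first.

Mean Ct: gene F wild-type 23.370; gene F knockout 24.690; HKG wild-type 19.780; HKG knockout 19.210
ΔCt(wild-type) = 23.370 − 19.780 = 3.590
ΔCt(knockout) = 24.690 − 19.210 = 5.480
ΔΔCt = 5.480 − 3.590 = 1.890
Fold change = 2^(−1.890) = 0.2698

0.270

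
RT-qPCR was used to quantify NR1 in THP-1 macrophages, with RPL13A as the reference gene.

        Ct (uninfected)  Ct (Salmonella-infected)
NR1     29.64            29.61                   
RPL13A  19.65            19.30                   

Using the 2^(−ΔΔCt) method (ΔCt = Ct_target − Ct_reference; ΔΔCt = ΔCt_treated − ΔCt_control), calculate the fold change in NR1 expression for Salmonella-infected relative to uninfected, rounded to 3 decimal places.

0.801

ΔCt(uninfected) = 29.640 − 19.650 = 9.990
ΔCt(Salmonella-infected) = 29.610 − 19.300 = 10.310
ΔΔCt = 10.310 − 9.990 = 0.320
Fold change = 2^(−0.320) = 0.8011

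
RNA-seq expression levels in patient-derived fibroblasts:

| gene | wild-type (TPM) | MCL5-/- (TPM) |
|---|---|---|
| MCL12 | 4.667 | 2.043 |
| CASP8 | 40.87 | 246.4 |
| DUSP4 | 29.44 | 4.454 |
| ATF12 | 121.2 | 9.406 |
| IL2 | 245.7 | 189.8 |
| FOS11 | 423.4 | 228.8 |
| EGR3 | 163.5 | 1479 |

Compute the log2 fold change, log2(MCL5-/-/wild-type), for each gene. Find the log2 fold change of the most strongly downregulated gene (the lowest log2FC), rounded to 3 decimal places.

log2(2.043/4.667) = -1.192  (MCL12)
log2(246.4/40.87) = 2.592  (CASP8)
log2(4.454/29.44) = -2.725  (DUSP4)
log2(9.406/121.2) = -3.688  (ATF12)
log2(189.8/245.7) = -0.372  (IL2)
log2(228.8/423.4) = -0.888  (FOS11)
log2(1479/163.5) = 3.177  (EGR3)
ATF12 is most strongly downregulated.

-3.688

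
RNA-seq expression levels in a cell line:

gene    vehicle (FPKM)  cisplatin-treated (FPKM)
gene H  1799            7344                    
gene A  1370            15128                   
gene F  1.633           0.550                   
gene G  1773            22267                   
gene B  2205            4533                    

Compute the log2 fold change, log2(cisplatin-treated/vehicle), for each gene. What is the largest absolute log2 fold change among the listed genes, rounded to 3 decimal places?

log2(7344/1799) = 2.029  (gene H)
log2(15128/1370) = 3.465  (gene A)
log2(0.550/1.633) = -1.570  (gene F)
log2(22267/1773) = 3.651  (gene G)
log2(4533/2205) = 1.040  (gene B)
The largest magnitude belongs to gene G.

3.651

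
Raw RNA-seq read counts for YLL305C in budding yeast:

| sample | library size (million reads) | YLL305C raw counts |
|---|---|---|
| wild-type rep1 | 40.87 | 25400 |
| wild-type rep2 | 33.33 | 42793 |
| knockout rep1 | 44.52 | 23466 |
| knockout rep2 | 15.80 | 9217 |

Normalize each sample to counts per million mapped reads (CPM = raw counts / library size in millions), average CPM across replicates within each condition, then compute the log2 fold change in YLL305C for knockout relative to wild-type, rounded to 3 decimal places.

CPM(wild-type rep1) = 25400 / 40.87 = 621.4828
CPM(wild-type rep2) = 42793 / 33.33 = 1283.9184
CPM(knockout rep1) = 23466 / 44.52 = 527.0889
CPM(knockout rep2) = 9217 / 15.80 = 583.3544
mean CPM(wild-type) = 952.7006; mean CPM(knockout) = 555.2217
Fold change = 555.2217 / 952.7006 = 0.58279
log2(0.58279) = -0.7790

-0.779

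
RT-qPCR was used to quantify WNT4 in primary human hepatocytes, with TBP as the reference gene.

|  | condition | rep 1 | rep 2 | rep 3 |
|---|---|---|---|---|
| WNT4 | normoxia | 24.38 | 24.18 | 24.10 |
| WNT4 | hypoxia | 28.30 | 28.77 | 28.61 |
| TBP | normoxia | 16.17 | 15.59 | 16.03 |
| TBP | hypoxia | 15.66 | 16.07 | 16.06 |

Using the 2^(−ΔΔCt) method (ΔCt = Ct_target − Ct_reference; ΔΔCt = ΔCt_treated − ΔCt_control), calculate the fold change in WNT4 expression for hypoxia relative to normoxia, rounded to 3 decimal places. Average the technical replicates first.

0.049

Mean Ct: WNT4 normoxia 24.220; WNT4 hypoxia 28.560; TBP normoxia 15.930; TBP hypoxia 15.930
ΔCt(normoxia) = 24.220 − 15.930 = 8.290
ΔCt(hypoxia) = 28.560 − 15.930 = 12.630
ΔΔCt = 12.630 − 8.290 = 4.340
Fold change = 2^(−4.340) = 0.0494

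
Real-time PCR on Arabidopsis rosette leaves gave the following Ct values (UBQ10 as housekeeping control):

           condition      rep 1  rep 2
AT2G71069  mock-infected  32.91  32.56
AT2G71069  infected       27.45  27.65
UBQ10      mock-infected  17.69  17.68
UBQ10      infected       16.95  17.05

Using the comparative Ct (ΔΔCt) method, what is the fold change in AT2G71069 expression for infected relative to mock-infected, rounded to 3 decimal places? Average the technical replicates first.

Mean Ct: AT2G71069 mock-infected 32.735; AT2G71069 infected 27.550; UBQ10 mock-infected 17.685; UBQ10 infected 17.000
ΔCt(mock-infected) = 32.735 − 17.685 = 15.050
ΔCt(infected) = 27.550 − 17.000 = 10.550
ΔΔCt = 10.550 − 15.050 = -4.500
Fold change = 2^(−(-4.500)) = 2^4.500 = 22.6274

22.627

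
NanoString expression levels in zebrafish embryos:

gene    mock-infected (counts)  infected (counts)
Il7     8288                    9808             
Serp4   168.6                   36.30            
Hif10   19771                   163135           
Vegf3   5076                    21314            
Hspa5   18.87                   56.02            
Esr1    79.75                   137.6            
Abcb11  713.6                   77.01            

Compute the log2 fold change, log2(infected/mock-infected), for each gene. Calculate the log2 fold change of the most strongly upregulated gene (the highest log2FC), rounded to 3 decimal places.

3.045

log2(9808/8288) = 0.243  (Il7)
log2(36.30/168.6) = -2.216  (Serp4)
log2(163135/19771) = 3.045  (Hif10)
log2(21314/5076) = 2.070  (Vegf3)
log2(56.02/18.87) = 1.570  (Hspa5)
log2(137.6/79.75) = 0.787  (Esr1)
log2(77.01/713.6) = -3.212  (Abcb11)
Hif10 is most strongly upregulated.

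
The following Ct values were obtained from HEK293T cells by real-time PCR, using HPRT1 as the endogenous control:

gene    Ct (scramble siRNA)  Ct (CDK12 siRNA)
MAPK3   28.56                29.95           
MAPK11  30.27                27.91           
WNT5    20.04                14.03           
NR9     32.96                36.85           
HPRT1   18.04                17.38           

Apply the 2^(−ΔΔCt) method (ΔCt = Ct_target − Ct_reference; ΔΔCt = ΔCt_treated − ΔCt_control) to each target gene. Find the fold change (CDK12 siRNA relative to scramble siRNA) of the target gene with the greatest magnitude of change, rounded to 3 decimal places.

MAPK3: ΔΔCt = (29.95−17.38) − (28.56−18.04) = 12.57 − 10.52 = 2.05; fold change = 2^-2.05 = 0.241
MAPK11: ΔΔCt = (27.91−17.38) − (30.27−18.04) = 10.53 − 12.23 = -1.70; fold change = 2^1.70 = 3.249
WNT5: ΔΔCt = (14.03−17.38) − (20.04−18.04) = -3.35 − 2.00 = -5.35; fold change = 2^5.35 = 40.786
NR9: ΔΔCt = (36.85−17.38) − (32.96−18.04) = 19.47 − 14.92 = 4.55; fold change = 2^-4.55 = 0.043
WNT5 has the largest |ΔΔCt| = 5.35.

40.786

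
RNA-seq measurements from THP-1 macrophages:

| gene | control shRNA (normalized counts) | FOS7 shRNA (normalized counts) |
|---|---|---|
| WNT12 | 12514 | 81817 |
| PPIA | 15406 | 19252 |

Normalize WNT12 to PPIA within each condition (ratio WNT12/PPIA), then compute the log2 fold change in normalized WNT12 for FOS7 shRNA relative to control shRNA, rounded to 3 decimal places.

WNT12/PPIA (control shRNA) = 12514 / 15406 = 0.81228
WNT12/PPIA (FOS7 shRNA) = 81817 / 19252 = 4.2498
Fold change = 4.2498 / 0.81228 = 5.2319
log2(5.2319) = 2.3873

2.387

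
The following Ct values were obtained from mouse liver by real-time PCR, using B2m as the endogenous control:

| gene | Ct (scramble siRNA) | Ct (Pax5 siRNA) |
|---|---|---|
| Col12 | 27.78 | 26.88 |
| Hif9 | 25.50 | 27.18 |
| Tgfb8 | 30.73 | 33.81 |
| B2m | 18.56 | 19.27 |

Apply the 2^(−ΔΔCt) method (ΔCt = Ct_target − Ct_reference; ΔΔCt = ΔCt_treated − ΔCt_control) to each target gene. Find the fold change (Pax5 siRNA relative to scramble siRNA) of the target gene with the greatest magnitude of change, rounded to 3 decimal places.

Col12: ΔΔCt = (26.88−19.27) − (27.78−18.56) = 7.61 − 9.22 = -1.61; fold change = 2^1.61 = 3.053
Hif9: ΔΔCt = (27.18−19.27) − (25.50−18.56) = 7.91 − 6.94 = 0.97; fold change = 2^-0.97 = 0.511
Tgfb8: ΔΔCt = (33.81−19.27) − (30.73−18.56) = 14.54 − 12.17 = 2.37; fold change = 2^-2.37 = 0.193
Tgfb8 has the largest |ΔΔCt| = 2.37.

0.193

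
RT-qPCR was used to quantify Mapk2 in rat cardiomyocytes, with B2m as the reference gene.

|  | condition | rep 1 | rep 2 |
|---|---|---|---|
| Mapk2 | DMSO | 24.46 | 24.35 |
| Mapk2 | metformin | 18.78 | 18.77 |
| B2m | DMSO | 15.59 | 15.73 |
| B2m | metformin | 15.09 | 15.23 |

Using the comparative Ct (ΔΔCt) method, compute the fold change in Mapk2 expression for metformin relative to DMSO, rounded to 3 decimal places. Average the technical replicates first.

35.017

Mean Ct: Mapk2 DMSO 24.405; Mapk2 metformin 18.775; B2m DMSO 15.660; B2m metformin 15.160
ΔCt(DMSO) = 24.405 − 15.660 = 8.745
ΔCt(metformin) = 18.775 − 15.160 = 3.615
ΔΔCt = 3.615 − 8.745 = -5.130
Fold change = 2^(−(-5.130)) = 2^5.130 = 35.0174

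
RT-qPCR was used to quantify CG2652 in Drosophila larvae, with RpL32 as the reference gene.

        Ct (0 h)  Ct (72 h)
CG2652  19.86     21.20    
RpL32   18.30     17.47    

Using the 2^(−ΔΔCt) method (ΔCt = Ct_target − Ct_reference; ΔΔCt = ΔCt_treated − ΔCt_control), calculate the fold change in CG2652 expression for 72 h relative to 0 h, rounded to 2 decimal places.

ΔCt(0 h) = 19.860 − 18.300 = 1.560
ΔCt(72 h) = 21.200 − 17.470 = 3.730
ΔΔCt = 3.730 − 1.560 = 2.170
Fold change = 2^(−2.170) = 0.222

0.22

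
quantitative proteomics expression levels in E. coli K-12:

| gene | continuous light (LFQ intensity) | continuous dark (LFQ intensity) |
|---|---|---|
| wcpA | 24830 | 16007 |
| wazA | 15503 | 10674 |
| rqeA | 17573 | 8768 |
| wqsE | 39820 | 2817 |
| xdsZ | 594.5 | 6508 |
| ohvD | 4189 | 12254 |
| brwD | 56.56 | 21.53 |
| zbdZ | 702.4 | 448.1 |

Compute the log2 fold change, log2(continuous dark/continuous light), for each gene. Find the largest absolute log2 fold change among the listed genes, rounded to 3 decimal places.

3.821

log2(16007/24830) = -0.633  (wcpA)
log2(10674/15503) = -0.538  (wazA)
log2(8768/17573) = -1.003  (rqeA)
log2(2817/39820) = -3.821  (wqsE)
log2(6508/594.5) = 3.452  (xdsZ)
log2(12254/4189) = 1.549  (ohvD)
log2(21.53/56.56) = -1.393  (brwD)
log2(448.1/702.4) = -0.648  (zbdZ)
The largest magnitude belongs to wqsE.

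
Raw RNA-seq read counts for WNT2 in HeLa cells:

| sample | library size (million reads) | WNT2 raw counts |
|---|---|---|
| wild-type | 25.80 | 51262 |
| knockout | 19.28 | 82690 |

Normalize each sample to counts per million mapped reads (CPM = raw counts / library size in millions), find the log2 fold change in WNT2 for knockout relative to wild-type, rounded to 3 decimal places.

CPM(wild-type) = 51262 / 25.80 = 1986.8992
CPM(knockout) = 82690 / 19.28 = 4288.9004
Fold change = 4288.9004 / 1986.8992 = 2.15859
log2(2.15859) = 1.1101

1.110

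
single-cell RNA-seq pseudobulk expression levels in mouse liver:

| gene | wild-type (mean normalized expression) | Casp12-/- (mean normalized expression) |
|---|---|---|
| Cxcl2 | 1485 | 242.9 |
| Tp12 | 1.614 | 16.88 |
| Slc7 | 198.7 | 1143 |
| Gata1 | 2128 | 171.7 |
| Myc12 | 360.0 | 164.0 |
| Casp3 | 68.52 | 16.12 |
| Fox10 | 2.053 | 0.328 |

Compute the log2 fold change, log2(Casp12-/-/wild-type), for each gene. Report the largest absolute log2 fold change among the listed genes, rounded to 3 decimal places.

log2(242.9/1485) = -2.612  (Cxcl2)
log2(16.88/1.614) = 3.387  (Tp12)
log2(1143/198.7) = 2.524  (Slc7)
log2(171.7/2128) = -3.632  (Gata1)
log2(164.0/360.0) = -1.134  (Myc12)
log2(16.12/68.52) = -2.088  (Casp3)
log2(0.328/2.053) = -2.646  (Fox10)
The largest magnitude belongs to Gata1.

3.632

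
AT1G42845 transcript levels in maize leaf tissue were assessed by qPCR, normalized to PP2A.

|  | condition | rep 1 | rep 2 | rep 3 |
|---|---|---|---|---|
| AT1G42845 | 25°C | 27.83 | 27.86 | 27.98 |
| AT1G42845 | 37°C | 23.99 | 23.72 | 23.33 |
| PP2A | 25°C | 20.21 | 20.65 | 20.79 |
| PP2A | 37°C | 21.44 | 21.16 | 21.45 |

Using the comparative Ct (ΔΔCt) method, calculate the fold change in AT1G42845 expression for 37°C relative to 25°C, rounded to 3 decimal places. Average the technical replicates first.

Mean Ct: AT1G42845 25°C 27.890; AT1G42845 37°C 23.680; PP2A 25°C 20.550; PP2A 37°C 21.350
ΔCt(25°C) = 27.890 − 20.550 = 7.340
ΔCt(37°C) = 23.680 − 21.350 = 2.330
ΔΔCt = 2.330 − 7.340 = -5.010
Fold change = 2^(−(-5.010)) = 2^5.010 = 32.2226

32.223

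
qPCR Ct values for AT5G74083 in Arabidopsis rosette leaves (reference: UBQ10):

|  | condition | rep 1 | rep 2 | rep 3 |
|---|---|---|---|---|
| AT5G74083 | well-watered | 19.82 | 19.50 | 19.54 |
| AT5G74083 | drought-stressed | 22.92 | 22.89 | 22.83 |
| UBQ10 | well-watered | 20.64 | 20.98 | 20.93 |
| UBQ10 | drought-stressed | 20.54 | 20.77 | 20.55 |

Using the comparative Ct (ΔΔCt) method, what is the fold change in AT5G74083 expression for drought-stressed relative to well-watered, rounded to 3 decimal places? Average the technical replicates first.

0.089

Mean Ct: AT5G74083 well-watered 19.620; AT5G74083 drought-stressed 22.880; UBQ10 well-watered 20.850; UBQ10 drought-stressed 20.620
ΔCt(well-watered) = 19.620 − 20.850 = -1.230
ΔCt(drought-stressed) = 22.880 − 20.620 = 2.260
ΔΔCt = 2.260 − (-1.230) = 3.490
Fold change = 2^(−3.490) = 0.0890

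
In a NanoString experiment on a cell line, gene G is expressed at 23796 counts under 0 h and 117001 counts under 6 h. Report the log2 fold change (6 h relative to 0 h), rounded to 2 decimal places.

Fold change = 117001 / 23796 = 4.9168
log2(4.9168) = 2.298

2.30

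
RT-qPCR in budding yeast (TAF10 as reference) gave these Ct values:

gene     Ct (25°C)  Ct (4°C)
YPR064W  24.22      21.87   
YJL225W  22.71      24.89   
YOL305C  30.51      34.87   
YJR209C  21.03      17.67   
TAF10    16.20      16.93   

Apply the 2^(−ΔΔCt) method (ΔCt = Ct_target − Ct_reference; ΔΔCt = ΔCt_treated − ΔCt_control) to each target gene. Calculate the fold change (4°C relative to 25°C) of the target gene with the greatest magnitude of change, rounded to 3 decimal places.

17.030

YPR064W: ΔΔCt = (21.87−16.93) − (24.22−16.20) = 4.94 − 8.02 = -3.08; fold change = 2^3.08 = 8.456
YJL225W: ΔΔCt = (24.89−16.93) − (22.71−16.20) = 7.96 − 6.51 = 1.45; fold change = 2^-1.45 = 0.366
YOL305C: ΔΔCt = (34.87−16.93) − (30.51−16.20) = 17.94 − 14.31 = 3.63; fold change = 2^-3.63 = 0.081
YJR209C: ΔΔCt = (17.67−16.93) − (21.03−16.20) = 0.74 − 4.83 = -4.09; fold change = 2^4.09 = 17.030
YJR209C has the largest |ΔΔCt| = 4.09.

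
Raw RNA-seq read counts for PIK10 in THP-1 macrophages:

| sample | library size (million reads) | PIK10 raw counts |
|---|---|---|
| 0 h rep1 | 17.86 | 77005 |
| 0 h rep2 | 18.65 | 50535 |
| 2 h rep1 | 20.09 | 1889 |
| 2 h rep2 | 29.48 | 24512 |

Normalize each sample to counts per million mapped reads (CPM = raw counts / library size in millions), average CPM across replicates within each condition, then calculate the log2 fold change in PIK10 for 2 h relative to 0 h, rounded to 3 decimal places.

-2.923

CPM(0 h rep1) = 77005 / 17.86 = 4311.5901
CPM(0 h rep2) = 50535 / 18.65 = 2709.6515
CPM(2 h rep1) = 1889 / 20.09 = 94.0269
CPM(2 h rep2) = 24512 / 29.48 = 831.4790
mean CPM(0 h) = 3510.6208; mean CPM(2 h) = 462.7529
Fold change = 462.7529 / 3510.6208 = 0.13182
log2(0.13182) = -2.9234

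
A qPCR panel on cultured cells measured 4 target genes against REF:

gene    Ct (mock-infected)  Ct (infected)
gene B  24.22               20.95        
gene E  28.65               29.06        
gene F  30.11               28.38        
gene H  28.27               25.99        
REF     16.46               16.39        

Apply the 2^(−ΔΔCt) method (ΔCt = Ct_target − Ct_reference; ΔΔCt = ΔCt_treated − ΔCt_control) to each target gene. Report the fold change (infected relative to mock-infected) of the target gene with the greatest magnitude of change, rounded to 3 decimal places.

9.190

gene B: ΔΔCt = (20.95−16.39) − (24.22−16.46) = 4.56 − 7.76 = -3.20; fold change = 2^3.20 = 9.190
gene E: ΔΔCt = (29.06−16.39) − (28.65−16.46) = 12.67 − 12.19 = 0.48; fold change = 2^-0.48 = 0.717
gene F: ΔΔCt = (28.38−16.39) − (30.11−16.46) = 11.99 − 13.65 = -1.66; fold change = 2^1.66 = 3.160
gene H: ΔΔCt = (25.99−16.39) − (28.27−16.46) = 9.60 − 11.81 = -2.21; fold change = 2^2.21 = 4.627
gene B has the largest |ΔΔCt| = 3.20.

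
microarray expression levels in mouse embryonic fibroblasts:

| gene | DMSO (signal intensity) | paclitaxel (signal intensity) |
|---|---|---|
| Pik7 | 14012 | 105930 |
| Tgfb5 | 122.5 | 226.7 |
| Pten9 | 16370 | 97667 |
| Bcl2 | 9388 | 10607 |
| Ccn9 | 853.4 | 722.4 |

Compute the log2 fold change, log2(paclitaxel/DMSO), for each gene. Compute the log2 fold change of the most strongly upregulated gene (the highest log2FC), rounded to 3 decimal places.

2.918

log2(105930/14012) = 2.918  (Pik7)
log2(226.7/122.5) = 0.888  (Tgfb5)
log2(97667/16370) = 2.577  (Pten9)
log2(10607/9388) = 0.176  (Bcl2)
log2(722.4/853.4) = -0.240  (Ccn9)
Pik7 is most strongly upregulated.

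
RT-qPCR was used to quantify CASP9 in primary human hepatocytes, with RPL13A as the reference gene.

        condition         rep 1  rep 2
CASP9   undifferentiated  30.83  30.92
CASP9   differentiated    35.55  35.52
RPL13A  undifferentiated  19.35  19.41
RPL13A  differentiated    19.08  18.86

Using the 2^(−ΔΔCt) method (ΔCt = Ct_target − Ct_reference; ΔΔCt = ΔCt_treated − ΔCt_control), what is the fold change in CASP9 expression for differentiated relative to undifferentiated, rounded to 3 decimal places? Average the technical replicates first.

Mean Ct: CASP9 undifferentiated 30.875; CASP9 differentiated 35.535; RPL13A undifferentiated 19.380; RPL13A differentiated 18.970
ΔCt(undifferentiated) = 30.875 − 19.380 = 11.495
ΔCt(differentiated) = 35.535 − 18.970 = 16.565
ΔΔCt = 16.565 − 11.495 = 5.070
Fold change = 2^(−5.070) = 0.0298

0.030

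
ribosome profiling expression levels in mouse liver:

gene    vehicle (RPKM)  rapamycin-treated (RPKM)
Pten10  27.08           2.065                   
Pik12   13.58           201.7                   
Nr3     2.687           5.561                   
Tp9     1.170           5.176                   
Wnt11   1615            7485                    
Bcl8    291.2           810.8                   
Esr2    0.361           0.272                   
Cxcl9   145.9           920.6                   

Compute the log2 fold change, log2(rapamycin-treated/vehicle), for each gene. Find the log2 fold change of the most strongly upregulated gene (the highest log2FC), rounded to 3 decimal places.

log2(2.065/27.08) = -3.713  (Pten10)
log2(201.7/13.58) = 3.893  (Pik12)
log2(5.561/2.687) = 1.049  (Nr3)
log2(5.176/1.170) = 2.145  (Tp9)
log2(7485/1615) = 2.212  (Wnt11)
log2(810.8/291.2) = 1.477  (Bcl8)
log2(0.272/0.361) = -0.408  (Esr2)
log2(920.6/145.9) = 2.658  (Cxcl9)
Pik12 is most strongly upregulated.

3.893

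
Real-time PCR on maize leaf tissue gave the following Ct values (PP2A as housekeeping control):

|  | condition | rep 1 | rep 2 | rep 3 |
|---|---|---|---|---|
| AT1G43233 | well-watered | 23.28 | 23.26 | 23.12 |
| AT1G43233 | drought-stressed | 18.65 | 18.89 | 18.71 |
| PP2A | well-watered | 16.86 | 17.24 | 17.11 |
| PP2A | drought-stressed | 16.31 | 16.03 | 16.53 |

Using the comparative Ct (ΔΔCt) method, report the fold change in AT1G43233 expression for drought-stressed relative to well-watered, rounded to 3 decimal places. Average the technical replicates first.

Mean Ct: AT1G43233 well-watered 23.220; AT1G43233 drought-stressed 18.750; PP2A well-watered 17.070; PP2A drought-stressed 16.290
ΔCt(well-watered) = 23.220 − 17.070 = 6.150
ΔCt(drought-stressed) = 18.750 − 16.290 = 2.460
ΔΔCt = 2.460 − 6.150 = -3.690
Fold change = 2^(−(-3.690)) = 2^3.690 = 12.9063

12.906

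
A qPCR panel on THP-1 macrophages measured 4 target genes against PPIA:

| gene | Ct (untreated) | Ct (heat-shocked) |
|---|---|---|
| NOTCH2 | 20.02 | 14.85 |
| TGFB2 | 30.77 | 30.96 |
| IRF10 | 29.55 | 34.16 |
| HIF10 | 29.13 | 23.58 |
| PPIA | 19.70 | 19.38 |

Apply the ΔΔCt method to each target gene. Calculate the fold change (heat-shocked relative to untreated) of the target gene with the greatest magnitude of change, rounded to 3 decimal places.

37.531

NOTCH2: ΔΔCt = (14.85−19.38) − (20.02−19.70) = -4.53 − 0.32 = -4.85; fold change = 2^4.85 = 28.840
TGFB2: ΔΔCt = (30.96−19.38) − (30.77−19.70) = 11.58 − 11.07 = 0.51; fold change = 2^-0.51 = 0.702
IRF10: ΔΔCt = (34.16−19.38) − (29.55−19.70) = 14.78 − 9.85 = 4.93; fold change = 2^-4.93 = 0.033
HIF10: ΔΔCt = (23.58−19.38) − (29.13−19.70) = 4.20 − 9.43 = -5.23; fold change = 2^5.23 = 37.531
HIF10 has the largest |ΔΔCt| = 5.23.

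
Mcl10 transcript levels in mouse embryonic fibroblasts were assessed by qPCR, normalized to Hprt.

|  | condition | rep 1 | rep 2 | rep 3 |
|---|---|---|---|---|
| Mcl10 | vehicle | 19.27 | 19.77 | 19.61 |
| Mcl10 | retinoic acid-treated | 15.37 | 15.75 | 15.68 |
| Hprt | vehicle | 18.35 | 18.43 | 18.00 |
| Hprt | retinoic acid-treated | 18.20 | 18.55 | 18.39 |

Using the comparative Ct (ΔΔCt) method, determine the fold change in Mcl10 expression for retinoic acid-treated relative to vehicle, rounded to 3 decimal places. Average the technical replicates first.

Mean Ct: Mcl10 vehicle 19.550; Mcl10 retinoic acid-treated 15.600; Hprt vehicle 18.260; Hprt retinoic acid-treated 18.380
ΔCt(vehicle) = 19.550 − 18.260 = 1.290
ΔCt(retinoic acid-treated) = 15.600 − 18.380 = -2.780
ΔΔCt = -2.780 − 1.290 = -4.070
Fold change = 2^(−(-4.070)) = 2^4.070 = 16.7955

16.795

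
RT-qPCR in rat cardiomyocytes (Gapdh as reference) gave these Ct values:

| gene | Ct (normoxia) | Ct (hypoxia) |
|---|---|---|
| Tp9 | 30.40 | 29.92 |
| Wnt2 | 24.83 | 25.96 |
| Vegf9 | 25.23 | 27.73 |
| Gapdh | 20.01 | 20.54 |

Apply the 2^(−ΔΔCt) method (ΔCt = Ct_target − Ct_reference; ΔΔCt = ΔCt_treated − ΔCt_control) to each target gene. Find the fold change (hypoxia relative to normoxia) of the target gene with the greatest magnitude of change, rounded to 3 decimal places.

0.255

Tp9: ΔΔCt = (29.92−20.54) − (30.40−20.01) = 9.38 − 10.39 = -1.01; fold change = 2^1.01 = 2.014
Wnt2: ΔΔCt = (25.96−20.54) − (24.83−20.01) = 5.42 − 4.82 = 0.60; fold change = 2^-0.60 = 0.660
Vegf9: ΔΔCt = (27.73−20.54) − (25.23−20.01) = 7.19 − 5.22 = 1.97; fold change = 2^-1.97 = 0.255
Vegf9 has the largest |ΔΔCt| = 1.97.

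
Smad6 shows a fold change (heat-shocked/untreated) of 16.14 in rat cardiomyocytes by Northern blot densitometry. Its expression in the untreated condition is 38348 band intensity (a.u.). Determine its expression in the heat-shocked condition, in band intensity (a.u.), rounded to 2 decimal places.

618936.72

heat-shocked expression = 38348 × 16.14 = 618936.72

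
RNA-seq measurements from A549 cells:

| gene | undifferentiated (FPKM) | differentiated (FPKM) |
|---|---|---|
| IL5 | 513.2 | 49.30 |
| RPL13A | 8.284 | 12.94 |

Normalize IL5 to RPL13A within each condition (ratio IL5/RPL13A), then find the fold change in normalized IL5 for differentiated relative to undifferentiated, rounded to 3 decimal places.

0.061

IL5/RPL13A (undifferentiated) = 513.2 / 8.284 = 61.951
IL5/RPL13A (differentiated) = 49.30 / 12.94 = 3.8099
Fold change = 3.8099 / 61.951 = 0.0615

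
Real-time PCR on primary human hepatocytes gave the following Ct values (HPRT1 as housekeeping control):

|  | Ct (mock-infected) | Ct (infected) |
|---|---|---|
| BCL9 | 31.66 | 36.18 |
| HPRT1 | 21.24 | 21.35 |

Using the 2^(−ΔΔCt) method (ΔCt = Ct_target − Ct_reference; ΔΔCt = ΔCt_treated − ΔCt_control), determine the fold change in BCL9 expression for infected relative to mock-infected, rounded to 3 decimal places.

ΔCt(mock-infected) = 31.660 − 21.240 = 10.420
ΔCt(infected) = 36.180 − 21.350 = 14.830
ΔΔCt = 14.830 − 10.420 = 4.410
Fold change = 2^(−4.410) = 0.0470

0.047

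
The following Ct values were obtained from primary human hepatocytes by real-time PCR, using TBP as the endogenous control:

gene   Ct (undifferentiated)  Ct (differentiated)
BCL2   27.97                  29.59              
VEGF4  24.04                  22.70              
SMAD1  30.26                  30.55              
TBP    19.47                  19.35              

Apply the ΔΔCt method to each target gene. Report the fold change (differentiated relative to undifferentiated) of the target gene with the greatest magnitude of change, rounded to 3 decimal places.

0.299

BCL2: ΔΔCt = (29.59−19.35) − (27.97−19.47) = 10.24 − 8.50 = 1.74; fold change = 2^-1.74 = 0.299
VEGF4: ΔΔCt = (22.70−19.35) − (24.04−19.47) = 3.35 − 4.57 = -1.22; fold change = 2^1.22 = 2.329
SMAD1: ΔΔCt = (30.55−19.35) − (30.26−19.47) = 11.20 − 10.79 = 0.41; fold change = 2^-0.41 = 0.753
BCL2 has the largest |ΔΔCt| = 1.74.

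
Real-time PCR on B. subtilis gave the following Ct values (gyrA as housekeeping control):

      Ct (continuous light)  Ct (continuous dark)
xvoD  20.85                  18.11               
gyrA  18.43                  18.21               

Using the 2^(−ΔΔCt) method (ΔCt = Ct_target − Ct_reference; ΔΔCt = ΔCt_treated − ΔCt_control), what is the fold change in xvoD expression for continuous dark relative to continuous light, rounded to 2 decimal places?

ΔCt(continuous light) = 20.850 − 18.430 = 2.420
ΔCt(continuous dark) = 18.110 − 18.210 = -0.100
ΔΔCt = -0.100 − 2.420 = -2.520
Fold change = 2^(−(-2.520)) = 2^2.520 = 5.736

5.74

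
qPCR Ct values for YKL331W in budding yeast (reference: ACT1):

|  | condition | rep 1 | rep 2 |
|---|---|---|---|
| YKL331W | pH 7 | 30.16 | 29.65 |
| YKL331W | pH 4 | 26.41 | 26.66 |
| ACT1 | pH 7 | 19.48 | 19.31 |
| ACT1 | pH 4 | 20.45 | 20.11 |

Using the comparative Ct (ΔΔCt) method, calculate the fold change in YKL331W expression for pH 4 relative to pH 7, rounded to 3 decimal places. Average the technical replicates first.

Mean Ct: YKL331W pH 7 29.905; YKL331W pH 4 26.535; ACT1 pH 7 19.395; ACT1 pH 4 20.280
ΔCt(pH 7) = 29.905 − 19.395 = 10.510
ΔCt(pH 4) = 26.535 − 20.280 = 6.255
ΔΔCt = 6.255 − 10.510 = -4.255
Fold change = 2^(−(-4.255)) = 2^4.255 = 19.0934

19.093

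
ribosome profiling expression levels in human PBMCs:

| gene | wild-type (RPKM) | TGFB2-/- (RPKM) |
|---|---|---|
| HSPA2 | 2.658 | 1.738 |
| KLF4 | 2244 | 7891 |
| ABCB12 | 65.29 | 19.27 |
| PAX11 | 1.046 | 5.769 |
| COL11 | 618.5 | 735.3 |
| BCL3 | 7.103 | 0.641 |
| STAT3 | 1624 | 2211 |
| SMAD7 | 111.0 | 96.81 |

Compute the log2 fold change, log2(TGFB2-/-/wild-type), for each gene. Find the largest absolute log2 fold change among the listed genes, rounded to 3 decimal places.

3.470

log2(1.738/2.658) = -0.613  (HSPA2)
log2(7891/2244) = 1.814  (KLF4)
log2(19.27/65.29) = -1.761  (ABCB12)
log2(5.769/1.046) = 2.463  (PAX11)
log2(735.3/618.5) = 0.250  (COL11)
log2(0.641/7.103) = -3.470  (BCL3)
log2(2211/1624) = 0.445  (STAT3)
log2(96.81/111.0) = -0.197  (SMAD7)
The largest magnitude belongs to BCL3.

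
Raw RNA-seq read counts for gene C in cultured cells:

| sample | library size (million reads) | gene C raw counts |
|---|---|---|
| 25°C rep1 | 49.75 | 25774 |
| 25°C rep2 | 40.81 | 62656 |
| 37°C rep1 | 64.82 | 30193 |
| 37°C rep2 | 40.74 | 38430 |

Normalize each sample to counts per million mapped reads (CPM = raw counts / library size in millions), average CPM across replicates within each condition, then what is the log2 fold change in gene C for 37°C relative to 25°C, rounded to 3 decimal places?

CPM(25°C rep1) = 25774 / 49.75 = 518.0704
CPM(25°C rep2) = 62656 / 40.81 = 1535.3100
CPM(37°C rep1) = 30193 / 64.82 = 465.7976
CPM(37°C rep2) = 38430 / 40.74 = 943.2990
mean CPM(25°C) = 1026.6902; mean CPM(37°C) = 704.5483
Fold change = 704.5483 / 1026.6902 = 0.68623
log2(0.68623) = -0.5432

-0.543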